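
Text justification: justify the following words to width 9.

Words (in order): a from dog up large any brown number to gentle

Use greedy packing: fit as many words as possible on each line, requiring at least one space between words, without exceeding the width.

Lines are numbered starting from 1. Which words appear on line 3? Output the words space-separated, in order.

Answer: large any

Derivation:
Line 1: ['a', 'from'] (min_width=6, slack=3)
Line 2: ['dog', 'up'] (min_width=6, slack=3)
Line 3: ['large', 'any'] (min_width=9, slack=0)
Line 4: ['brown'] (min_width=5, slack=4)
Line 5: ['number', 'to'] (min_width=9, slack=0)
Line 6: ['gentle'] (min_width=6, slack=3)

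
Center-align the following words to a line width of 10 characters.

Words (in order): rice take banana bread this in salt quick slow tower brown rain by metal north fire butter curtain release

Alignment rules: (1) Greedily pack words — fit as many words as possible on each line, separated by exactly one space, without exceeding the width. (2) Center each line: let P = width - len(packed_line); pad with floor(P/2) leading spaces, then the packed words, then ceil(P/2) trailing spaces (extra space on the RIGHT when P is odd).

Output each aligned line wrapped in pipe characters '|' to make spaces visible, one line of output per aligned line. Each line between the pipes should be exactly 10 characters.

Line 1: ['rice', 'take'] (min_width=9, slack=1)
Line 2: ['banana'] (min_width=6, slack=4)
Line 3: ['bread', 'this'] (min_width=10, slack=0)
Line 4: ['in', 'salt'] (min_width=7, slack=3)
Line 5: ['quick', 'slow'] (min_width=10, slack=0)
Line 6: ['tower'] (min_width=5, slack=5)
Line 7: ['brown', 'rain'] (min_width=10, slack=0)
Line 8: ['by', 'metal'] (min_width=8, slack=2)
Line 9: ['north', 'fire'] (min_width=10, slack=0)
Line 10: ['butter'] (min_width=6, slack=4)
Line 11: ['curtain'] (min_width=7, slack=3)
Line 12: ['release'] (min_width=7, slack=3)

Answer: |rice take |
|  banana  |
|bread this|
| in salt  |
|quick slow|
|  tower   |
|brown rain|
| by metal |
|north fire|
|  butter  |
| curtain  |
| release  |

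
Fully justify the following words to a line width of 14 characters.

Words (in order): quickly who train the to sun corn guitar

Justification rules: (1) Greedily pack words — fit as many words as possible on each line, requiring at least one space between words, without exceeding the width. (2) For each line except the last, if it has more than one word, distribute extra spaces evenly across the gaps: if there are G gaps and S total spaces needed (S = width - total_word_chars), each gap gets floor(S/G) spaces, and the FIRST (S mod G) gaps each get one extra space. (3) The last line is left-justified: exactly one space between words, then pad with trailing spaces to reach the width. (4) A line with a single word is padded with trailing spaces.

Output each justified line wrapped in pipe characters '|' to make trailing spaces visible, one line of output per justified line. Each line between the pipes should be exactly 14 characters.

Answer: |quickly    who|
|train  the  to|
|sun       corn|
|guitar        |

Derivation:
Line 1: ['quickly', 'who'] (min_width=11, slack=3)
Line 2: ['train', 'the', 'to'] (min_width=12, slack=2)
Line 3: ['sun', 'corn'] (min_width=8, slack=6)
Line 4: ['guitar'] (min_width=6, slack=8)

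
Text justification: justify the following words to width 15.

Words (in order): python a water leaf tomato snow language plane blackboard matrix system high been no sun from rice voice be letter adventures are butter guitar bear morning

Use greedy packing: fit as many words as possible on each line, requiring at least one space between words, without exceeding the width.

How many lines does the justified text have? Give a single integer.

Answer: 12

Derivation:
Line 1: ['python', 'a', 'water'] (min_width=14, slack=1)
Line 2: ['leaf', 'tomato'] (min_width=11, slack=4)
Line 3: ['snow', 'language'] (min_width=13, slack=2)
Line 4: ['plane'] (min_width=5, slack=10)
Line 5: ['blackboard'] (min_width=10, slack=5)
Line 6: ['matrix', 'system'] (min_width=13, slack=2)
Line 7: ['high', 'been', 'no'] (min_width=12, slack=3)
Line 8: ['sun', 'from', 'rice'] (min_width=13, slack=2)
Line 9: ['voice', 'be', 'letter'] (min_width=15, slack=0)
Line 10: ['adventures', 'are'] (min_width=14, slack=1)
Line 11: ['butter', 'guitar'] (min_width=13, slack=2)
Line 12: ['bear', 'morning'] (min_width=12, slack=3)
Total lines: 12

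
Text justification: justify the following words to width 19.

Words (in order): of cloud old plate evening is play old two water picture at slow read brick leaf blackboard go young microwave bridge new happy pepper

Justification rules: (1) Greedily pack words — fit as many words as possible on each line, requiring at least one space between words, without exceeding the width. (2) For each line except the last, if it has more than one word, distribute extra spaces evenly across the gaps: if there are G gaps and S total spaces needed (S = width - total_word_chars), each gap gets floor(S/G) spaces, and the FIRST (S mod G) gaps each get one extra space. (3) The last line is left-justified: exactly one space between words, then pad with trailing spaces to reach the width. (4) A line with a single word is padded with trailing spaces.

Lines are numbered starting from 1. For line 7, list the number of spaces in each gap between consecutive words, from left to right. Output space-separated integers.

Answer: 3 2

Derivation:
Line 1: ['of', 'cloud', 'old', 'plate'] (min_width=18, slack=1)
Line 2: ['evening', 'is', 'play', 'old'] (min_width=19, slack=0)
Line 3: ['two', 'water', 'picture'] (min_width=17, slack=2)
Line 4: ['at', 'slow', 'read', 'brick'] (min_width=18, slack=1)
Line 5: ['leaf', 'blackboard', 'go'] (min_width=18, slack=1)
Line 6: ['young', 'microwave'] (min_width=15, slack=4)
Line 7: ['bridge', 'new', 'happy'] (min_width=16, slack=3)
Line 8: ['pepper'] (min_width=6, slack=13)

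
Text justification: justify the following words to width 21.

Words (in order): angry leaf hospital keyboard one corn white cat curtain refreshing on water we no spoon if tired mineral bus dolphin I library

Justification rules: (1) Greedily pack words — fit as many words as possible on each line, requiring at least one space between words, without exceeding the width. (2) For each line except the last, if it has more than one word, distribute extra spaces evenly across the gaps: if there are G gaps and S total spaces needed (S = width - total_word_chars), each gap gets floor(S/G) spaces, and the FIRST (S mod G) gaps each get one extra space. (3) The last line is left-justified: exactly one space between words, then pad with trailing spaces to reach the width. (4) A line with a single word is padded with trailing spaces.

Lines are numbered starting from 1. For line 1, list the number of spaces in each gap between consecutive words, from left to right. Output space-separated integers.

Line 1: ['angry', 'leaf', 'hospital'] (min_width=19, slack=2)
Line 2: ['keyboard', 'one', 'corn'] (min_width=17, slack=4)
Line 3: ['white', 'cat', 'curtain'] (min_width=17, slack=4)
Line 4: ['refreshing', 'on', 'water'] (min_width=19, slack=2)
Line 5: ['we', 'no', 'spoon', 'if', 'tired'] (min_width=20, slack=1)
Line 6: ['mineral', 'bus', 'dolphin', 'I'] (min_width=21, slack=0)
Line 7: ['library'] (min_width=7, slack=14)

Answer: 2 2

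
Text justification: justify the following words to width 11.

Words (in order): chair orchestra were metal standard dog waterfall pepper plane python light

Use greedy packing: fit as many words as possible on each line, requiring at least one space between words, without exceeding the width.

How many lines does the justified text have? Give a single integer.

Answer: 10

Derivation:
Line 1: ['chair'] (min_width=5, slack=6)
Line 2: ['orchestra'] (min_width=9, slack=2)
Line 3: ['were', 'metal'] (min_width=10, slack=1)
Line 4: ['standard'] (min_width=8, slack=3)
Line 5: ['dog'] (min_width=3, slack=8)
Line 6: ['waterfall'] (min_width=9, slack=2)
Line 7: ['pepper'] (min_width=6, slack=5)
Line 8: ['plane'] (min_width=5, slack=6)
Line 9: ['python'] (min_width=6, slack=5)
Line 10: ['light'] (min_width=5, slack=6)
Total lines: 10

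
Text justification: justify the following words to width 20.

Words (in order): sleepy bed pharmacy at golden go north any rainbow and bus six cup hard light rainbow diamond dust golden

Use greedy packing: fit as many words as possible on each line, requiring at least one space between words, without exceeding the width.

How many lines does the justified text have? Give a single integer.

Answer: 6

Derivation:
Line 1: ['sleepy', 'bed', 'pharmacy'] (min_width=19, slack=1)
Line 2: ['at', 'golden', 'go', 'north'] (min_width=18, slack=2)
Line 3: ['any', 'rainbow', 'and', 'bus'] (min_width=19, slack=1)
Line 4: ['six', 'cup', 'hard', 'light'] (min_width=18, slack=2)
Line 5: ['rainbow', 'diamond', 'dust'] (min_width=20, slack=0)
Line 6: ['golden'] (min_width=6, slack=14)
Total lines: 6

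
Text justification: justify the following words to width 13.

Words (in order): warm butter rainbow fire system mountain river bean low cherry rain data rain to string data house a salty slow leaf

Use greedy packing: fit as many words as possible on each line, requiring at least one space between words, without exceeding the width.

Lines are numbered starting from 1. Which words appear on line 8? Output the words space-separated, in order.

Line 1: ['warm', 'butter'] (min_width=11, slack=2)
Line 2: ['rainbow', 'fire'] (min_width=12, slack=1)
Line 3: ['system'] (min_width=6, slack=7)
Line 4: ['mountain'] (min_width=8, slack=5)
Line 5: ['river', 'bean'] (min_width=10, slack=3)
Line 6: ['low', 'cherry'] (min_width=10, slack=3)
Line 7: ['rain', 'data'] (min_width=9, slack=4)
Line 8: ['rain', 'to'] (min_width=7, slack=6)
Line 9: ['string', 'data'] (min_width=11, slack=2)
Line 10: ['house', 'a', 'salty'] (min_width=13, slack=0)
Line 11: ['slow', 'leaf'] (min_width=9, slack=4)

Answer: rain to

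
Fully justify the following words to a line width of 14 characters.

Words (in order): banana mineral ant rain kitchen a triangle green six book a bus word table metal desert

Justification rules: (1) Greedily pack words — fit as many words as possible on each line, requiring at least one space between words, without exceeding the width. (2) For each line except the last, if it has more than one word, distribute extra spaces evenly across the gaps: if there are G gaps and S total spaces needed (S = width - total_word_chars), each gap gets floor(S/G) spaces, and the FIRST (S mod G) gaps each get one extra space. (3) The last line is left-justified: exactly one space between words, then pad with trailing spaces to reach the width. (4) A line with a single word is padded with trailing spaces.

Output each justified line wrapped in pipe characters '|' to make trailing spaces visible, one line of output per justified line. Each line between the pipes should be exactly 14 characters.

Line 1: ['banana', 'mineral'] (min_width=14, slack=0)
Line 2: ['ant', 'rain'] (min_width=8, slack=6)
Line 3: ['kitchen', 'a'] (min_width=9, slack=5)
Line 4: ['triangle', 'green'] (min_width=14, slack=0)
Line 5: ['six', 'book', 'a', 'bus'] (min_width=14, slack=0)
Line 6: ['word', 'table'] (min_width=10, slack=4)
Line 7: ['metal', 'desert'] (min_width=12, slack=2)

Answer: |banana mineral|
|ant       rain|
|kitchen      a|
|triangle green|
|six book a bus|
|word     table|
|metal desert  |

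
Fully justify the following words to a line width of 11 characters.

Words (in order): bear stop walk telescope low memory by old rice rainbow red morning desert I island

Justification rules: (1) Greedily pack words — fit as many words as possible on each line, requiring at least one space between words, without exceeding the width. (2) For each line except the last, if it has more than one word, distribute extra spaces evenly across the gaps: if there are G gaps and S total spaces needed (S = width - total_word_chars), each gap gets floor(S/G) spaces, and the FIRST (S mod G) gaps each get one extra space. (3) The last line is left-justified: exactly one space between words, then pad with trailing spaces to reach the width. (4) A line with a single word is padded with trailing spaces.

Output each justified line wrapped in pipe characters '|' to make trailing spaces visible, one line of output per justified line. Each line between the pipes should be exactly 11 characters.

Line 1: ['bear', 'stop'] (min_width=9, slack=2)
Line 2: ['walk'] (min_width=4, slack=7)
Line 3: ['telescope'] (min_width=9, slack=2)
Line 4: ['low', 'memory'] (min_width=10, slack=1)
Line 5: ['by', 'old', 'rice'] (min_width=11, slack=0)
Line 6: ['rainbow', 'red'] (min_width=11, slack=0)
Line 7: ['morning'] (min_width=7, slack=4)
Line 8: ['desert', 'I'] (min_width=8, slack=3)
Line 9: ['island'] (min_width=6, slack=5)

Answer: |bear   stop|
|walk       |
|telescope  |
|low  memory|
|by old rice|
|rainbow red|
|morning    |
|desert    I|
|island     |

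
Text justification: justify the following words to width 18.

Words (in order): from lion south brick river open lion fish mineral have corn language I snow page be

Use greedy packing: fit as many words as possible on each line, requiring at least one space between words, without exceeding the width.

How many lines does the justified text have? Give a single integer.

Answer: 5

Derivation:
Line 1: ['from', 'lion', 'south'] (min_width=15, slack=3)
Line 2: ['brick', 'river', 'open'] (min_width=16, slack=2)
Line 3: ['lion', 'fish', 'mineral'] (min_width=17, slack=1)
Line 4: ['have', 'corn', 'language'] (min_width=18, slack=0)
Line 5: ['I', 'snow', 'page', 'be'] (min_width=14, slack=4)
Total lines: 5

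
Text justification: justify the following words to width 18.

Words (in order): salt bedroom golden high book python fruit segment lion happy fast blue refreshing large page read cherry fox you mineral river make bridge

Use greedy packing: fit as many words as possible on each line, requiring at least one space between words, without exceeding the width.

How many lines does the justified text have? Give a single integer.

Line 1: ['salt', 'bedroom'] (min_width=12, slack=6)
Line 2: ['golden', 'high', 'book'] (min_width=16, slack=2)
Line 3: ['python', 'fruit'] (min_width=12, slack=6)
Line 4: ['segment', 'lion', 'happy'] (min_width=18, slack=0)
Line 5: ['fast', 'blue'] (min_width=9, slack=9)
Line 6: ['refreshing', 'large'] (min_width=16, slack=2)
Line 7: ['page', 'read', 'cherry'] (min_width=16, slack=2)
Line 8: ['fox', 'you', 'mineral'] (min_width=15, slack=3)
Line 9: ['river', 'make', 'bridge'] (min_width=17, slack=1)
Total lines: 9

Answer: 9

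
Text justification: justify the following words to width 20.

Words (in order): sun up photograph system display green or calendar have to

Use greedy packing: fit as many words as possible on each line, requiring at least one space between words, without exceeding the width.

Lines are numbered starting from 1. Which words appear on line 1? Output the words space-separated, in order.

Answer: sun up photograph

Derivation:
Line 1: ['sun', 'up', 'photograph'] (min_width=17, slack=3)
Line 2: ['system', 'display', 'green'] (min_width=20, slack=0)
Line 3: ['or', 'calendar', 'have', 'to'] (min_width=19, slack=1)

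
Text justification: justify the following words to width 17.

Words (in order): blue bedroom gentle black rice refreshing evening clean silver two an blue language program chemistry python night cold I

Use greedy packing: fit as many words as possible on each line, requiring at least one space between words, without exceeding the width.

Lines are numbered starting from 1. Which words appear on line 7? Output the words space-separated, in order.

Answer: program chemistry

Derivation:
Line 1: ['blue', 'bedroom'] (min_width=12, slack=5)
Line 2: ['gentle', 'black', 'rice'] (min_width=17, slack=0)
Line 3: ['refreshing'] (min_width=10, slack=7)
Line 4: ['evening', 'clean'] (min_width=13, slack=4)
Line 5: ['silver', 'two', 'an'] (min_width=13, slack=4)
Line 6: ['blue', 'language'] (min_width=13, slack=4)
Line 7: ['program', 'chemistry'] (min_width=17, slack=0)
Line 8: ['python', 'night', 'cold'] (min_width=17, slack=0)
Line 9: ['I'] (min_width=1, slack=16)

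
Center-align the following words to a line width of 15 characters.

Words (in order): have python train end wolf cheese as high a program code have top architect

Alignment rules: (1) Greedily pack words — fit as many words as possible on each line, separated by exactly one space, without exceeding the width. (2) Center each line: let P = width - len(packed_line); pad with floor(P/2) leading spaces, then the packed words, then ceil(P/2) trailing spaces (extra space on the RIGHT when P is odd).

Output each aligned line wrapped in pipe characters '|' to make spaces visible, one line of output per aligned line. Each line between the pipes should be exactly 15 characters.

Answer: |  have python  |
|train end wolf |
|cheese as high |
|a program code |
|   have top    |
|   architect   |

Derivation:
Line 1: ['have', 'python'] (min_width=11, slack=4)
Line 2: ['train', 'end', 'wolf'] (min_width=14, slack=1)
Line 3: ['cheese', 'as', 'high'] (min_width=14, slack=1)
Line 4: ['a', 'program', 'code'] (min_width=14, slack=1)
Line 5: ['have', 'top'] (min_width=8, slack=7)
Line 6: ['architect'] (min_width=9, slack=6)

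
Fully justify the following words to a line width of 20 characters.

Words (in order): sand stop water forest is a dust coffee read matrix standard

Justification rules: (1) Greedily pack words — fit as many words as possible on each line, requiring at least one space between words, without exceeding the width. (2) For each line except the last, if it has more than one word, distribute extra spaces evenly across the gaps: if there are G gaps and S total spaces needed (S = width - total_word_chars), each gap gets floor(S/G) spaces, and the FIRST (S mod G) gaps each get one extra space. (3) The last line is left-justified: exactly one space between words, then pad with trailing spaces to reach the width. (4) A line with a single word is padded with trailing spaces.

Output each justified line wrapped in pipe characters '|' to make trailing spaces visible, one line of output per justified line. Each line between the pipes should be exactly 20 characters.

Answer: |sand    stop   water|
|forest   is  a  dust|
|coffee  read  matrix|
|standard            |

Derivation:
Line 1: ['sand', 'stop', 'water'] (min_width=15, slack=5)
Line 2: ['forest', 'is', 'a', 'dust'] (min_width=16, slack=4)
Line 3: ['coffee', 'read', 'matrix'] (min_width=18, slack=2)
Line 4: ['standard'] (min_width=8, slack=12)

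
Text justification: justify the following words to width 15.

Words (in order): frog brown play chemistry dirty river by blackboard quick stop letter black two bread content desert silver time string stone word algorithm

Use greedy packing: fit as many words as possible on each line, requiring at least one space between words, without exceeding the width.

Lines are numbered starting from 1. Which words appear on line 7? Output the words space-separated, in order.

Line 1: ['frog', 'brown', 'play'] (min_width=15, slack=0)
Line 2: ['chemistry', 'dirty'] (min_width=15, slack=0)
Line 3: ['river', 'by'] (min_width=8, slack=7)
Line 4: ['blackboard'] (min_width=10, slack=5)
Line 5: ['quick', 'stop'] (min_width=10, slack=5)
Line 6: ['letter', 'black'] (min_width=12, slack=3)
Line 7: ['two', 'bread'] (min_width=9, slack=6)
Line 8: ['content', 'desert'] (min_width=14, slack=1)
Line 9: ['silver', 'time'] (min_width=11, slack=4)
Line 10: ['string', 'stone'] (min_width=12, slack=3)
Line 11: ['word', 'algorithm'] (min_width=14, slack=1)

Answer: two bread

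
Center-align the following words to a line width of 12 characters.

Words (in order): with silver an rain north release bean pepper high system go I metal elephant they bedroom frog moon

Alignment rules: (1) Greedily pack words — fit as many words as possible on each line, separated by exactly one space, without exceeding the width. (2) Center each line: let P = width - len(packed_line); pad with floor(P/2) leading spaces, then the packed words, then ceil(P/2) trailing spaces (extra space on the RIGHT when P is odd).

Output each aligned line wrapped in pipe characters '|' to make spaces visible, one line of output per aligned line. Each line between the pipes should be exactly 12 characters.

Line 1: ['with', 'silver'] (min_width=11, slack=1)
Line 2: ['an', 'rain'] (min_width=7, slack=5)
Line 3: ['north'] (min_width=5, slack=7)
Line 4: ['release', 'bean'] (min_width=12, slack=0)
Line 5: ['pepper', 'high'] (min_width=11, slack=1)
Line 6: ['system', 'go', 'I'] (min_width=11, slack=1)
Line 7: ['metal'] (min_width=5, slack=7)
Line 8: ['elephant'] (min_width=8, slack=4)
Line 9: ['they', 'bedroom'] (min_width=12, slack=0)
Line 10: ['frog', 'moon'] (min_width=9, slack=3)

Answer: |with silver |
|  an rain   |
|   north    |
|release bean|
|pepper high |
|system go I |
|   metal    |
|  elephant  |
|they bedroom|
| frog moon  |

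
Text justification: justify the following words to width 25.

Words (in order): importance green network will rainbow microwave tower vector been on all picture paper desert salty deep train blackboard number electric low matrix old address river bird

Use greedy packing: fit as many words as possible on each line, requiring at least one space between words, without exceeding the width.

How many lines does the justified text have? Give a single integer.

Answer: 8

Derivation:
Line 1: ['importance', 'green', 'network'] (min_width=24, slack=1)
Line 2: ['will', 'rainbow', 'microwave'] (min_width=22, slack=3)
Line 3: ['tower', 'vector', 'been', 'on', 'all'] (min_width=24, slack=1)
Line 4: ['picture', 'paper', 'desert'] (min_width=20, slack=5)
Line 5: ['salty', 'deep', 'train'] (min_width=16, slack=9)
Line 6: ['blackboard', 'number'] (min_width=17, slack=8)
Line 7: ['electric', 'low', 'matrix', 'old'] (min_width=23, slack=2)
Line 8: ['address', 'river', 'bird'] (min_width=18, slack=7)
Total lines: 8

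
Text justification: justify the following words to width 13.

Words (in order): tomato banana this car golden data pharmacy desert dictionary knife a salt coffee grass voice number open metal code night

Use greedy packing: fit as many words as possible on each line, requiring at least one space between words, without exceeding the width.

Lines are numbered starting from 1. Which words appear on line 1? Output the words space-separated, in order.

Line 1: ['tomato', 'banana'] (min_width=13, slack=0)
Line 2: ['this', 'car'] (min_width=8, slack=5)
Line 3: ['golden', 'data'] (min_width=11, slack=2)
Line 4: ['pharmacy'] (min_width=8, slack=5)
Line 5: ['desert'] (min_width=6, slack=7)
Line 6: ['dictionary'] (min_width=10, slack=3)
Line 7: ['knife', 'a', 'salt'] (min_width=12, slack=1)
Line 8: ['coffee', 'grass'] (min_width=12, slack=1)
Line 9: ['voice', 'number'] (min_width=12, slack=1)
Line 10: ['open', 'metal'] (min_width=10, slack=3)
Line 11: ['code', 'night'] (min_width=10, slack=3)

Answer: tomato banana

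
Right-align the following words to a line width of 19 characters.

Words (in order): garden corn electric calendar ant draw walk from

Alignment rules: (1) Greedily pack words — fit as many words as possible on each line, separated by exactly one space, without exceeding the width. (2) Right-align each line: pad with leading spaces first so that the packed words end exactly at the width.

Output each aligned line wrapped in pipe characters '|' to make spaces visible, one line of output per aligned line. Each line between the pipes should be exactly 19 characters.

Answer: |        garden corn|
|  electric calendar|
| ant draw walk from|

Derivation:
Line 1: ['garden', 'corn'] (min_width=11, slack=8)
Line 2: ['electric', 'calendar'] (min_width=17, slack=2)
Line 3: ['ant', 'draw', 'walk', 'from'] (min_width=18, slack=1)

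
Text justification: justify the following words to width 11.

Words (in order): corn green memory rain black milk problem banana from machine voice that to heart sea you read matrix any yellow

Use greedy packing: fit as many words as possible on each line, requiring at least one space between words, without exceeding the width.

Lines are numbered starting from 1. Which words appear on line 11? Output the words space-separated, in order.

Line 1: ['corn', 'green'] (min_width=10, slack=1)
Line 2: ['memory', 'rain'] (min_width=11, slack=0)
Line 3: ['black', 'milk'] (min_width=10, slack=1)
Line 4: ['problem'] (min_width=7, slack=4)
Line 5: ['banana', 'from'] (min_width=11, slack=0)
Line 6: ['machine'] (min_width=7, slack=4)
Line 7: ['voice', 'that'] (min_width=10, slack=1)
Line 8: ['to', 'heart'] (min_width=8, slack=3)
Line 9: ['sea', 'you'] (min_width=7, slack=4)
Line 10: ['read', 'matrix'] (min_width=11, slack=0)
Line 11: ['any', 'yellow'] (min_width=10, slack=1)

Answer: any yellow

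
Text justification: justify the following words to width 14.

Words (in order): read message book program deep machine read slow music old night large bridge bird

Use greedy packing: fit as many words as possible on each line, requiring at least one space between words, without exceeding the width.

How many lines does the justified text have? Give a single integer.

Answer: 7

Derivation:
Line 1: ['read', 'message'] (min_width=12, slack=2)
Line 2: ['book', 'program'] (min_width=12, slack=2)
Line 3: ['deep', 'machine'] (min_width=12, slack=2)
Line 4: ['read', 'slow'] (min_width=9, slack=5)
Line 5: ['music', 'old'] (min_width=9, slack=5)
Line 6: ['night', 'large'] (min_width=11, slack=3)
Line 7: ['bridge', 'bird'] (min_width=11, slack=3)
Total lines: 7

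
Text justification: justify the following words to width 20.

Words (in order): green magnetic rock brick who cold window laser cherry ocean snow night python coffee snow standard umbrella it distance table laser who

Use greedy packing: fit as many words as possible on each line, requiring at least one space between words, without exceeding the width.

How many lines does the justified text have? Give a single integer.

Answer: 8

Derivation:
Line 1: ['green', 'magnetic', 'rock'] (min_width=19, slack=1)
Line 2: ['brick', 'who', 'cold'] (min_width=14, slack=6)
Line 3: ['window', 'laser', 'cherry'] (min_width=19, slack=1)
Line 4: ['ocean', 'snow', 'night'] (min_width=16, slack=4)
Line 5: ['python', 'coffee', 'snow'] (min_width=18, slack=2)
Line 6: ['standard', 'umbrella', 'it'] (min_width=20, slack=0)
Line 7: ['distance', 'table', 'laser'] (min_width=20, slack=0)
Line 8: ['who'] (min_width=3, slack=17)
Total lines: 8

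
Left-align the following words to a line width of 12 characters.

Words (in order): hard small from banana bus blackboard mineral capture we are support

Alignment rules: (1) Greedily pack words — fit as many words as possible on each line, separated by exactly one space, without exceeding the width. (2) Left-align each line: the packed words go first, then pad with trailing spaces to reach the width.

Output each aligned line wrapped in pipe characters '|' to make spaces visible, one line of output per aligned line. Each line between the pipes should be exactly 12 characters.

Answer: |hard small  |
|from banana |
|bus         |
|blackboard  |
|mineral     |
|capture we  |
|are support |

Derivation:
Line 1: ['hard', 'small'] (min_width=10, slack=2)
Line 2: ['from', 'banana'] (min_width=11, slack=1)
Line 3: ['bus'] (min_width=3, slack=9)
Line 4: ['blackboard'] (min_width=10, slack=2)
Line 5: ['mineral'] (min_width=7, slack=5)
Line 6: ['capture', 'we'] (min_width=10, slack=2)
Line 7: ['are', 'support'] (min_width=11, slack=1)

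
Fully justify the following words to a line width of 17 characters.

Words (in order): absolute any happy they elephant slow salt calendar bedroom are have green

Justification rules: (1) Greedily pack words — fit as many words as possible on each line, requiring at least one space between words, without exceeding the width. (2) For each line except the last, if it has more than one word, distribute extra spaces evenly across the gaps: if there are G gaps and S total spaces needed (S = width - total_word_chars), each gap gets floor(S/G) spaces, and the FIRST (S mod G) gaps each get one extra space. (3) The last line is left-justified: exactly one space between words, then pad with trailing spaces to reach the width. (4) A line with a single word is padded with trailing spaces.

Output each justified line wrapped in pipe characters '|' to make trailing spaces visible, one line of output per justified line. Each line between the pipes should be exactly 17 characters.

Line 1: ['absolute', 'any'] (min_width=12, slack=5)
Line 2: ['happy', 'they'] (min_width=10, slack=7)
Line 3: ['elephant', 'slow'] (min_width=13, slack=4)
Line 4: ['salt', 'calendar'] (min_width=13, slack=4)
Line 5: ['bedroom', 'are', 'have'] (min_width=16, slack=1)
Line 6: ['green'] (min_width=5, slack=12)

Answer: |absolute      any|
|happy        they|
|elephant     slow|
|salt     calendar|
|bedroom  are have|
|green            |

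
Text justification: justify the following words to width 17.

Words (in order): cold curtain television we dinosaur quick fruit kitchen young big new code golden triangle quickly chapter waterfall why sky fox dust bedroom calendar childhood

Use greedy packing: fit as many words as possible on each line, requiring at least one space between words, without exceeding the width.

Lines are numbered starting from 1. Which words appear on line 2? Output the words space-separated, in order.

Answer: television we

Derivation:
Line 1: ['cold', 'curtain'] (min_width=12, slack=5)
Line 2: ['television', 'we'] (min_width=13, slack=4)
Line 3: ['dinosaur', 'quick'] (min_width=14, slack=3)
Line 4: ['fruit', 'kitchen'] (min_width=13, slack=4)
Line 5: ['young', 'big', 'new'] (min_width=13, slack=4)
Line 6: ['code', 'golden'] (min_width=11, slack=6)
Line 7: ['triangle', 'quickly'] (min_width=16, slack=1)
Line 8: ['chapter', 'waterfall'] (min_width=17, slack=0)
Line 9: ['why', 'sky', 'fox', 'dust'] (min_width=16, slack=1)
Line 10: ['bedroom', 'calendar'] (min_width=16, slack=1)
Line 11: ['childhood'] (min_width=9, slack=8)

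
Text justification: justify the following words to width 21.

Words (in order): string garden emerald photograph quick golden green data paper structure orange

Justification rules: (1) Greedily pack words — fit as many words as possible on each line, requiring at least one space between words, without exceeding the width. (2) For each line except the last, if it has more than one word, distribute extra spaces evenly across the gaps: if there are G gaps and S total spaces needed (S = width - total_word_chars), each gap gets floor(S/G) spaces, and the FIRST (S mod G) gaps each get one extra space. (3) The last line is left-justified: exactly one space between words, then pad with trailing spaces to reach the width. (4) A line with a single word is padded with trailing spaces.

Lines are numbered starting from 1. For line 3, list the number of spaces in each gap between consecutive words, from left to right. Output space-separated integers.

Line 1: ['string', 'garden', 'emerald'] (min_width=21, slack=0)
Line 2: ['photograph', 'quick'] (min_width=16, slack=5)
Line 3: ['golden', 'green', 'data'] (min_width=17, slack=4)
Line 4: ['paper', 'structure'] (min_width=15, slack=6)
Line 5: ['orange'] (min_width=6, slack=15)

Answer: 3 3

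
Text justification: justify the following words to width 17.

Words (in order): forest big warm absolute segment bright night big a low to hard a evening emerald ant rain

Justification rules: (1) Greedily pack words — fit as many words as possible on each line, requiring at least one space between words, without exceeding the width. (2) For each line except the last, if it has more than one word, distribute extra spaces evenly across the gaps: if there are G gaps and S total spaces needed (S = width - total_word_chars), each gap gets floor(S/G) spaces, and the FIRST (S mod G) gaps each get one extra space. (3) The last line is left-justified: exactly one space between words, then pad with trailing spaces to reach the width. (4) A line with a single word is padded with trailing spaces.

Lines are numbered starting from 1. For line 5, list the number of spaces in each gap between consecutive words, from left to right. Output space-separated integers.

Line 1: ['forest', 'big', 'warm'] (min_width=15, slack=2)
Line 2: ['absolute', 'segment'] (min_width=16, slack=1)
Line 3: ['bright', 'night', 'big'] (min_width=16, slack=1)
Line 4: ['a', 'low', 'to', 'hard', 'a'] (min_width=15, slack=2)
Line 5: ['evening', 'emerald'] (min_width=15, slack=2)
Line 6: ['ant', 'rain'] (min_width=8, slack=9)

Answer: 3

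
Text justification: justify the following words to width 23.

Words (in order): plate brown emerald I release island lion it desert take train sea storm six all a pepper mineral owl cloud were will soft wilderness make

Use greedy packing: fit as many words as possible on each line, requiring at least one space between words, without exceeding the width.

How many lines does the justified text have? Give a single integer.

Answer: 7

Derivation:
Line 1: ['plate', 'brown', 'emerald', 'I'] (min_width=21, slack=2)
Line 2: ['release', 'island', 'lion', 'it'] (min_width=22, slack=1)
Line 3: ['desert', 'take', 'train', 'sea'] (min_width=21, slack=2)
Line 4: ['storm', 'six', 'all', 'a', 'pepper'] (min_width=22, slack=1)
Line 5: ['mineral', 'owl', 'cloud', 'were'] (min_width=22, slack=1)
Line 6: ['will', 'soft', 'wilderness'] (min_width=20, slack=3)
Line 7: ['make'] (min_width=4, slack=19)
Total lines: 7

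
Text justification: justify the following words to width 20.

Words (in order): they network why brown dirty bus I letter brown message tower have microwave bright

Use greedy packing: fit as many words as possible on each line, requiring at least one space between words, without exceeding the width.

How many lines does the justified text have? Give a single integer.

Answer: 5

Derivation:
Line 1: ['they', 'network', 'why'] (min_width=16, slack=4)
Line 2: ['brown', 'dirty', 'bus', 'I'] (min_width=17, slack=3)
Line 3: ['letter', 'brown', 'message'] (min_width=20, slack=0)
Line 4: ['tower', 'have', 'microwave'] (min_width=20, slack=0)
Line 5: ['bright'] (min_width=6, slack=14)
Total lines: 5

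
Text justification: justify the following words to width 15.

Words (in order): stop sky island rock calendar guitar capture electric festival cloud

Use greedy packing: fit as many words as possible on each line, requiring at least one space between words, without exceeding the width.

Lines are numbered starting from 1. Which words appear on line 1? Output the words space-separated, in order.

Answer: stop sky island

Derivation:
Line 1: ['stop', 'sky', 'island'] (min_width=15, slack=0)
Line 2: ['rock', 'calendar'] (min_width=13, slack=2)
Line 3: ['guitar', 'capture'] (min_width=14, slack=1)
Line 4: ['electric'] (min_width=8, slack=7)
Line 5: ['festival', 'cloud'] (min_width=14, slack=1)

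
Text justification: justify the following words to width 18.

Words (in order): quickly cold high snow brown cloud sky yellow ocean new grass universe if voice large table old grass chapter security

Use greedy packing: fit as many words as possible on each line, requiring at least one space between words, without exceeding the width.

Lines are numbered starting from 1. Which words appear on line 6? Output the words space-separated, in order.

Line 1: ['quickly', 'cold', 'high'] (min_width=17, slack=1)
Line 2: ['snow', 'brown', 'cloud'] (min_width=16, slack=2)
Line 3: ['sky', 'yellow', 'ocean'] (min_width=16, slack=2)
Line 4: ['new', 'grass', 'universe'] (min_width=18, slack=0)
Line 5: ['if', 'voice', 'large'] (min_width=14, slack=4)
Line 6: ['table', 'old', 'grass'] (min_width=15, slack=3)
Line 7: ['chapter', 'security'] (min_width=16, slack=2)

Answer: table old grass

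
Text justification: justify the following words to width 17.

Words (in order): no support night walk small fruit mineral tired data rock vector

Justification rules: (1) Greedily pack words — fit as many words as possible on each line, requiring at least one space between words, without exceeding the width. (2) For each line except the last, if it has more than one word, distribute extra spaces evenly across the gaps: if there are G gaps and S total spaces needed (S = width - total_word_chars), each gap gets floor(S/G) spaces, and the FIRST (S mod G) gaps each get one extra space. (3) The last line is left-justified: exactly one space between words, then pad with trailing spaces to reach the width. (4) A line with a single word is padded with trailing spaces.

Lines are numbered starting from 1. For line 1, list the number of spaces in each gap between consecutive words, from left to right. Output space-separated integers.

Line 1: ['no', 'support', 'night'] (min_width=16, slack=1)
Line 2: ['walk', 'small', 'fruit'] (min_width=16, slack=1)
Line 3: ['mineral', 'tired'] (min_width=13, slack=4)
Line 4: ['data', 'rock', 'vector'] (min_width=16, slack=1)

Answer: 2 1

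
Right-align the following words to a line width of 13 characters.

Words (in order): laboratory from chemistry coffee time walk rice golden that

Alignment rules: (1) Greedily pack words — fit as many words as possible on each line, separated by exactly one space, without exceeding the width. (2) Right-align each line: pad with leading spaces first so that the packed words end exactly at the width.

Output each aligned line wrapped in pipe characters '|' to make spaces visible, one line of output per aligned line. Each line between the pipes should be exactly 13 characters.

Answer: |   laboratory|
|         from|
|    chemistry|
|  coffee time|
|    walk rice|
|  golden that|

Derivation:
Line 1: ['laboratory'] (min_width=10, slack=3)
Line 2: ['from'] (min_width=4, slack=9)
Line 3: ['chemistry'] (min_width=9, slack=4)
Line 4: ['coffee', 'time'] (min_width=11, slack=2)
Line 5: ['walk', 'rice'] (min_width=9, slack=4)
Line 6: ['golden', 'that'] (min_width=11, slack=2)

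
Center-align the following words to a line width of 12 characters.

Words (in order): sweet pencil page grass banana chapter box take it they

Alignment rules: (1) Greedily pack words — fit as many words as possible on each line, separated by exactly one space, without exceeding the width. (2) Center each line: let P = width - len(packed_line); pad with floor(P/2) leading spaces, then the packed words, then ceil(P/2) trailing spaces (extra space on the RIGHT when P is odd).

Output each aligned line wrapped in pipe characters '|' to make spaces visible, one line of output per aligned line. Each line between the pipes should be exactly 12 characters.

Answer: |sweet pencil|
| page grass |
|   banana   |
|chapter box |
|take it they|

Derivation:
Line 1: ['sweet', 'pencil'] (min_width=12, slack=0)
Line 2: ['page', 'grass'] (min_width=10, slack=2)
Line 3: ['banana'] (min_width=6, slack=6)
Line 4: ['chapter', 'box'] (min_width=11, slack=1)
Line 5: ['take', 'it', 'they'] (min_width=12, slack=0)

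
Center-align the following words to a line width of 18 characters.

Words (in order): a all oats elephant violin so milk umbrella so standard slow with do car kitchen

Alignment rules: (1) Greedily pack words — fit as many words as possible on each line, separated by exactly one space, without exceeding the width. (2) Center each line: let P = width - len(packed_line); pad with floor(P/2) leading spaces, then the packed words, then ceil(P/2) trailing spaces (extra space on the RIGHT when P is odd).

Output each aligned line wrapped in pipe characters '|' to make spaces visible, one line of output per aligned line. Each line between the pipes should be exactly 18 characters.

Answer: |    a all oats    |
|elephant violin so|
| milk umbrella so |
|standard slow with|
|  do car kitchen  |

Derivation:
Line 1: ['a', 'all', 'oats'] (min_width=10, slack=8)
Line 2: ['elephant', 'violin', 'so'] (min_width=18, slack=0)
Line 3: ['milk', 'umbrella', 'so'] (min_width=16, slack=2)
Line 4: ['standard', 'slow', 'with'] (min_width=18, slack=0)
Line 5: ['do', 'car', 'kitchen'] (min_width=14, slack=4)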